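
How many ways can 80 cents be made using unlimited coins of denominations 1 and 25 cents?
Coefficient of x^80 in 1/(1-x^1) · 1/(1-x^25). Use j coins of 25 for j = 0..⌊80/25⌋ = 3, the rest in 1s: 3 + 1 = 4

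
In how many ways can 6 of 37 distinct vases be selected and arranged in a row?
P(37,6) = 37!/(37-6)! = 1673844480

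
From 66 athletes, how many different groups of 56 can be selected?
C(66,56) = 66!/(56!×10!) = 210980549208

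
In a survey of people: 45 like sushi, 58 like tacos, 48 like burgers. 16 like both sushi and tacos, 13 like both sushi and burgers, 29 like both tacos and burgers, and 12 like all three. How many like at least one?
|A∪B∪C| = 45+58+48-16-13-29+12 = 105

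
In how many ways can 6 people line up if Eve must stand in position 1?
Fix one position: (6-1)! = 120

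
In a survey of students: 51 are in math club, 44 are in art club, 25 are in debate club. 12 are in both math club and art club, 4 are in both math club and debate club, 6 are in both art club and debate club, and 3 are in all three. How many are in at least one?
|A∪B∪C| = 51+44+25-12-4-6+3 = 101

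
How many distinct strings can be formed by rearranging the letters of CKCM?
4! / (1! × 1! × 2!) = 12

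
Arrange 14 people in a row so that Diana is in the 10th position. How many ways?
Fix one position: (14-1)! = 6227020800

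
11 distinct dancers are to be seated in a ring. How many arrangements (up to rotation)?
Circular: fix one position, arrange the rest. (11-1)! = 3628800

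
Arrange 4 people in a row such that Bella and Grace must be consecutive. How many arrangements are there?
Treat the 2 as one block: (4-2+1)! × 2! = 6 × 2 = 12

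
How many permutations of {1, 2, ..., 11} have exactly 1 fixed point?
Choose the 1 fixed point C(11,1) = 11, derange the rest: !10 = Σ_{j=0}^{10} (-1)^j·10!/j! = 3628800 - 3628800 + 1814400 - 604800 + 151200 - 30240 + 5040 - 720 + 90 - 10 + 1 = 1334961. Product = 11 × 1334961 = 14684571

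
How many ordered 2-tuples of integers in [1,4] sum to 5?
Coefficient of x^5 in (x + x² + ... + x^4)^2. By inclusion-exclusion on dice exceeding 4: Σ_j (-1)^j C(2,j)·C(5-1-4j, 1) = C(2,0)·C(4,1) = 1·4 = 4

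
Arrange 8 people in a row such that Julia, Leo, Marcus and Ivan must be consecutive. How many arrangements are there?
Treat the 4 as one block: (8-4+1)! × 4! = 120 × 24 = 2880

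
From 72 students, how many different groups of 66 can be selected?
C(72,66) = 72!/(66!×6!) = 156238908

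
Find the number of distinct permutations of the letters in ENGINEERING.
11! / (3! × 3! × 2! × 2! × 1!) = 277200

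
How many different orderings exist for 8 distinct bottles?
8! = 40320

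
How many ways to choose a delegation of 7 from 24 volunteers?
C(24,7) = 24!/(7!×17!) = 346104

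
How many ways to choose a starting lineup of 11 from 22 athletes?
C(22,11) = 22!/(11!×11!) = 705432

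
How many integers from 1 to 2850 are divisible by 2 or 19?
⌊2850/2⌋ + ⌊2850/19⌋ - ⌊2850/38⌋ = 1425 + 150 - 75 = 1500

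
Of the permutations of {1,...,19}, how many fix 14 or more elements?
Exactly j fixed points: C(19,j)·!(19-j); sum over j ≥ 14 (derangement numbers via !m = (m-1)·(!(m-1) + !(m-2)): !0..!5 = 1, 0, 1, 2, 9, 44). Σ_{j=14}^{19} C(19,j)·!(19-j) = C(19,14)·!5 + C(19,15)·!4 + C(19,16)·!3 + C(19,17)·!2 + C(19,18)·!1 + C(19,19)·!0 = 11628·44 + 3876·9 + 969·2 + 171·1 + 19·0 + 1·1 = 548626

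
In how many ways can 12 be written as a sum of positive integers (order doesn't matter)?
Pentagonal recurrence p(n) = p(n-1) + p(n-2) - p(n-5) - p(n-7) + p(n-12) + p(n-15) - ... gives p(0..11) = 1, 1, 2, 3, 5, 7, 11, 15, 22, 30, 42, 56. p(12) = p(11) + p(10) - p(7) - p(5) + p(0) = 56 + 42 - 15 - 7 + 1 = 77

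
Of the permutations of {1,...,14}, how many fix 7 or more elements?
Exactly j fixed points: C(14,j)·!(14-j); sum over j ≥ 7 (derangement numbers via !m = (m-1)·(!(m-1) + !(m-2)): !0..!7 = 1, 0, 1, 2, 9, 44, 265, 1854). Σ_{j=7}^{14} C(14,j)·!(14-j) = C(14,7)·!7 + C(14,8)·!6 + C(14,9)·!5 + C(14,10)·!4 + C(14,11)·!3 + C(14,12)·!2 + C(14,13)·!1 + C(14,14)·!0 = 3432·1854 + 3003·265 + 2002·44 + 1001·9 + 364·2 + 91·1 + 14·0 + 1·1 = 7256640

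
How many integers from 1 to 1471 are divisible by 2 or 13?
⌊1471/2⌋ + ⌊1471/13⌋ - ⌊1471/26⌋ = 735 + 113 - 56 = 792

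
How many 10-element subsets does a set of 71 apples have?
C(71,10) = 71!/(10!×61!) = 461738052776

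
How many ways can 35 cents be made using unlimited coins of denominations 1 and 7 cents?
Coefficient of x^35 in 1/(1-x^1) · 1/(1-x^7). Use j coins of 7 for j = 0..⌊35/7⌋ = 5, the rest in 1s: 5 + 1 = 6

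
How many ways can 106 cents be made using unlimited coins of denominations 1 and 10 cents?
Coefficient of x^106 in 1/(1-x^1) · 1/(1-x^10). Use j coins of 10 for j = 0..⌊106/10⌋ = 10, the rest in 1s: 10 + 1 = 11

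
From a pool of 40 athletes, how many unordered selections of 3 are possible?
C(40,3) = 40!/(3!×37!) = 9880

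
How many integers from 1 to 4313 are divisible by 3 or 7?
⌊4313/3⌋ + ⌊4313/7⌋ - ⌊4313/21⌋ = 1437 + 616 - 205 = 1848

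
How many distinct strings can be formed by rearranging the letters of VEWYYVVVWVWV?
12! / (2! × 1! × 6! × 3!) = 55440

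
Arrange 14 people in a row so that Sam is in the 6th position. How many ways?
Fix one position: (14-1)! = 6227020800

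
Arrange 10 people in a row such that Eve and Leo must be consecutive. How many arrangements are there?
Treat the 2 as one block: (10-2+1)! × 2! = 362880 × 2 = 725760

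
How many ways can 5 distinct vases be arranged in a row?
5! = 120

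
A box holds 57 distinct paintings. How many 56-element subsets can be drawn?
C(57,56) = 57!/(56!×1!) = 57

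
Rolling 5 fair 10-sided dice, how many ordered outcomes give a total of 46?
Coefficient of x^46 in (x + x² + ... + x^10)^5. By inclusion-exclusion on dice exceeding 10: Σ_j (-1)^j C(5,j)·C(46-1-10j, 4) = C(5,0)·C(45,4) - C(5,1)·C(35,4) + C(5,2)·C(25,4) - C(5,3)·C(15,4) + C(5,4)·C(5,4) = 1·148995 - 5·52360 + 10·12650 - 10·1365 + 5·5 = 70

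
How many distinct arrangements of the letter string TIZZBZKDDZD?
11! / (1! × 1! × 4! × 3! × 1! × 1!) = 277200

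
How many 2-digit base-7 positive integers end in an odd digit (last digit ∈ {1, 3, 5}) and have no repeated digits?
Last∈{1,3,5}. Last=0: 0. Last nonzero: 3×5×P(5,0) = 15. Total = 15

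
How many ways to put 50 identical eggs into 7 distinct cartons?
C(50+7-1, 7-1) = C(56, 6) = 32468436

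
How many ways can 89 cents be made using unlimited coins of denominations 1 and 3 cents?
Coefficient of x^89 in 1/(1-x^1) · 1/(1-x^3). Use j coins of 3 for j = 0..⌊89/3⌋ = 29, the rest in 1s: 29 + 1 = 30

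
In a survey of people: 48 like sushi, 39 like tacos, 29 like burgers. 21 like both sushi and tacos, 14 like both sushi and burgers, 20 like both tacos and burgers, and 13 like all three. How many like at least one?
|A∪B∪C| = 48+39+29-21-14-20+13 = 74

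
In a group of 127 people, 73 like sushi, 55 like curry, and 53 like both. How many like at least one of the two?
|A∪B| = |A| + |B| - |A∩B| = 73 + 55 - 53 = 75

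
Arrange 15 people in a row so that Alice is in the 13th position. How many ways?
Fix one position: (15-1)! = 87178291200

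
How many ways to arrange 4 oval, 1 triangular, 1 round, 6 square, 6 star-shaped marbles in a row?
18! / (4! × 1! × 1! × 6! × 6!) = 514594080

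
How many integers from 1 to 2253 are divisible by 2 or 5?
⌊2253/2⌋ + ⌊2253/5⌋ - ⌊2253/10⌋ = 1126 + 450 - 225 = 1351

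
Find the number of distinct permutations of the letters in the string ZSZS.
4! / (2! × 2!) = 6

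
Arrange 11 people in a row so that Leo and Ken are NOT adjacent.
Total - adjacent = 11! - (11-1)!×2 = 39916800 - 7257600 = 32659200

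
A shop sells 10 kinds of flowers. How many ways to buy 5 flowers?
C(5+10-1, 10-1) = C(14, 9) = 2002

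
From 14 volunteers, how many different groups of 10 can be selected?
C(14,10) = 14!/(10!×4!) = 1001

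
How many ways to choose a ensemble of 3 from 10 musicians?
C(10,3) = 10!/(3!×7!) = 120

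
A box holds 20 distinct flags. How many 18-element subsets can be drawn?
C(20,18) = 20!/(18!×2!) = 190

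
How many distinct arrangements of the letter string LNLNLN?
6! / (3! × 3!) = 20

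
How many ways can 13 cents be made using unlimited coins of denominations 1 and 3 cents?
Coefficient of x^13 in 1/(1-x^1) · 1/(1-x^3). Use j coins of 3 for j = 0..⌊13/3⌋ = 4, the rest in 1s: 4 + 1 = 5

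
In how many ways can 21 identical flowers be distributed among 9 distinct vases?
C(21+9-1, 9-1) = C(29, 8) = 4292145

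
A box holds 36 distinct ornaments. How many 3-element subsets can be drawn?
C(36,3) = 36!/(3!×33!) = 7140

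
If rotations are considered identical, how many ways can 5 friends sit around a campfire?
Circular: fix one position, arrange the rest. (5-1)! = 24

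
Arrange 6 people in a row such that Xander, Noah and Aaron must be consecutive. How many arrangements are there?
Treat the 3 as one block: (6-3+1)! × 3! = 24 × 6 = 144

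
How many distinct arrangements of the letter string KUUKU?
5! / (2! × 3!) = 10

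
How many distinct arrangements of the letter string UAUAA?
5! / (3! × 2!) = 10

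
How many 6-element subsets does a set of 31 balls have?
C(31,6) = 31!/(6!×25!) = 736281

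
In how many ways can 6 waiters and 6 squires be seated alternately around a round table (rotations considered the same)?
Fix one of the waiters: (6-1)! ways for the remaining waiters, × 6! ways for the squires = 120 × 720 = 86400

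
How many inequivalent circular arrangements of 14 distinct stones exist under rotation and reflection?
(14-1)!/2 = 6227020800/2 = 3113510400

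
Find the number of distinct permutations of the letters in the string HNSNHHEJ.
8! / (1! × 1! × 2! × 1! × 3!) = 3360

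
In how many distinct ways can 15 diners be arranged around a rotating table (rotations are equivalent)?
Circular: fix one position, arrange the rest. (15-1)! = 87178291200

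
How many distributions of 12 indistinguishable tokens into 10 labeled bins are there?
C(12+10-1, 10-1) = C(21, 9) = 293930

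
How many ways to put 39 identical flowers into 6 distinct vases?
C(39+6-1, 6-1) = C(44, 5) = 1086008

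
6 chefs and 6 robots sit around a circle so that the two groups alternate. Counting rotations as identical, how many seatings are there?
Fix one of the chefs: (6-1)! ways for the remaining chefs, × 6! ways for the robots = 120 × 720 = 86400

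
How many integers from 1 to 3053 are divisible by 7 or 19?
⌊3053/7⌋ + ⌊3053/19⌋ - ⌊3053/133⌋ = 436 + 160 - 22 = 574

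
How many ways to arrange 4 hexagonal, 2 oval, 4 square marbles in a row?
10! / (4! × 2! × 4!) = 3150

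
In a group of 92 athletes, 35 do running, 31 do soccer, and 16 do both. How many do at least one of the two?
|A∪B| = |A| + |B| - |A∩B| = 35 + 31 - 16 = 50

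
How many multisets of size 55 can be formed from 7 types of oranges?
C(55+7-1, 7-1) = C(61, 6) = 55525372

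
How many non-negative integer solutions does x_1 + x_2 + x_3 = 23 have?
C(23+3-1, 3-1) = C(25, 2) = 300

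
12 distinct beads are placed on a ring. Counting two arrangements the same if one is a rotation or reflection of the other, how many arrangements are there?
(12-1)!/2 = 39916800/2 = 19958400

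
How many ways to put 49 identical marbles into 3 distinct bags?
C(49+3-1, 3-1) = C(51, 2) = 1275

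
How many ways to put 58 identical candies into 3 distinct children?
C(58+3-1, 3-1) = C(60, 2) = 1770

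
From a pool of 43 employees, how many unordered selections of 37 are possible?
C(43,37) = 43!/(37!×6!) = 6096454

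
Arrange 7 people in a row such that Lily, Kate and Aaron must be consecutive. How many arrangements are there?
Treat the 3 as one block: (7-3+1)! × 3! = 120 × 6 = 720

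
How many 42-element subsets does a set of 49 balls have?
C(49,42) = 49!/(42!×7!) = 85900584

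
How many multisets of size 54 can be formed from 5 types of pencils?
C(54+5-1, 5-1) = C(58, 4) = 424270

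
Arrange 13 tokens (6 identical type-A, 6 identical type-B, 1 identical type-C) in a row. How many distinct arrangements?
13! / (6! × 6! × 1!) = 12012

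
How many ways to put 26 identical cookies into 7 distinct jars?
C(26+7-1, 7-1) = C(32, 6) = 906192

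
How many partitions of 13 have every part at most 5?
Let r_j(i) = number of partitions of i into parts ≤ j, for i = 0..13. r_1(i) = 1 for all i; r_j(i) = r_{j-1}(i) + r_j(i-j). Rows j = 2..5: ≤2: 1 1 2 2 3 3 4 4 5 5 6 6 7 7; ≤3: 1 1 2 3 4 5 7 8 10 12 14 16 19 21; ≤4: 1 1 2 3 5 6 9 11 15 18 23 27 34 39; ≤5: 1 1 2 3 5 7 10 13 18 23 30 37 47 57. r_5(13) = 57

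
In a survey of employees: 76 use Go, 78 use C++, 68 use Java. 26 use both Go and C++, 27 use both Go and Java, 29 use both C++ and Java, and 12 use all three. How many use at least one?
|A∪B∪C| = 76+78+68-26-27-29+12 = 152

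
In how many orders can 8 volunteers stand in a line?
8! = 40320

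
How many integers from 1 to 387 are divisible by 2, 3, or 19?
⌊387/2⌋+⌊387/3⌋+⌊387/19⌋ - ⌊387/6⌋-⌊387/38⌋-⌊387/57⌋ + ⌊387/114⌋ = 193+129+20 - 64-10-6 + 3 = 265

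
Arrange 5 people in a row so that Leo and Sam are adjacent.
Treat as block: (5-1)! × 2! = 24 × 2 = 48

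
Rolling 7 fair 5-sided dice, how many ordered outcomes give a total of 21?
Coefficient of x^21 in (x + x² + ... + x^5)^7. By inclusion-exclusion on dice exceeding 5: Σ_j (-1)^j C(7,j)·C(21-1-5j, 6) = C(7,0)·C(20,6) - C(7,1)·C(15,6) + C(7,2)·C(10,6) = 1·38760 - 7·5005 + 21·210 = 8135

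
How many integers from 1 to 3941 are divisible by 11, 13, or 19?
⌊3941/11⌋+⌊3941/13⌋+⌊3941/19⌋ - ⌊3941/143⌋-⌊3941/209⌋-⌊3941/247⌋ + ⌊3941/2717⌋ = 358+303+207 - 27-18-15 + 1 = 809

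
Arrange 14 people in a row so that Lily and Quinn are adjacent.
Treat as block: (14-1)! × 2! = 6227020800 × 2 = 12454041600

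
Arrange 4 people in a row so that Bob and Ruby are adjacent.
Treat as block: (4-1)! × 2! = 6 × 2 = 12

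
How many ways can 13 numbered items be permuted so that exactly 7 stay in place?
Choose the 7 fixed points C(13,7) = 1716, derange the rest: !6 = Σ_{j=0}^{6} (-1)^j·6!/j! = 720 - 720 + 360 - 120 + 30 - 6 + 1 = 265. Product = 1716 × 265 = 454740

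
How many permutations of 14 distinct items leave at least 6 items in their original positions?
Exactly j fixed points: C(14,j)·!(14-j); sum over j ≥ 6 (derangement numbers via !m = (m-1)·(!(m-1) + !(m-2)): !0..!8 = 1, 0, 1, 2, 9, 44, 265, 1854, 14833). Σ_{j=6}^{14} C(14,j)·!(14-j) = C(14,6)·!8 + C(14,7)·!7 + C(14,8)·!6 + C(14,9)·!5 + C(14,10)·!4 + C(14,11)·!3 + C(14,12)·!2 + C(14,13)·!1 + C(14,14)·!0 = 3003·14833 + 3432·1854 + 3003·265 + 2002·44 + 1001·9 + 364·2 + 91·1 + 14·0 + 1·1 = 51800139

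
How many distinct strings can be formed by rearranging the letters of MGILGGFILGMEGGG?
15! / (2! × 2! × 2! × 7! × 1! × 1!) = 32432400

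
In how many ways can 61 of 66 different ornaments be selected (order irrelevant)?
C(66,61) = 66!/(61!×5!) = 8936928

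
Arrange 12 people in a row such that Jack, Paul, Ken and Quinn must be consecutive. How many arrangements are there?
Treat the 4 as one block: (12-4+1)! × 4! = 362880 × 24 = 8709120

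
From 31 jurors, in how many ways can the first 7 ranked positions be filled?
P(31,7) = 31!/(31-7)! = 13253058000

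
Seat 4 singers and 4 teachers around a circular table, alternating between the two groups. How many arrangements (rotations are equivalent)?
Fix one of the singers: (4-1)! ways for the remaining singers, × 4! ways for the teachers = 6 × 24 = 144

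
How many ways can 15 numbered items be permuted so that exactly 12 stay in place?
Choose the 12 fixed points C(15,12) = 455, derange the rest: !3 = Σ_{j=0}^{3} (-1)^j·3!/j! = 6 - 6 + 3 - 1 = 2. Product = 455 × 2 = 910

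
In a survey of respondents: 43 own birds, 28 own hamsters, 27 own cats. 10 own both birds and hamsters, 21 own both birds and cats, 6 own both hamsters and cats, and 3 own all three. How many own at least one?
|A∪B∪C| = 43+28+27-10-21-6+3 = 64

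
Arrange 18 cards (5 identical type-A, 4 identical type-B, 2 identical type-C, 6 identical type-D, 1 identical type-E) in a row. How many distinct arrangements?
18! / (5! × 4! × 2! × 6! × 1!) = 1543782240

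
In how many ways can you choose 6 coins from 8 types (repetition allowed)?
C(6+8-1, 8-1) = C(13, 7) = 1716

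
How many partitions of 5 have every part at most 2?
Let r_j(i) = number of partitions of i into parts ≤ j, for i = 0..5. r_1(i) = 1 for all i; r_j(i) = r_{j-1}(i) + r_j(i-j). Rows j = 2..2: ≤2: 1 1 2 2 3 3. r_2(5) = 3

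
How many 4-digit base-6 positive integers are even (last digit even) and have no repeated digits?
Last∈{0,2,4}. Last=0: 60. Last nonzero: 2×4×P(4,2) = 96. Total = 156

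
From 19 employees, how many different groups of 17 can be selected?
C(19,17) = 19!/(17!×2!) = 171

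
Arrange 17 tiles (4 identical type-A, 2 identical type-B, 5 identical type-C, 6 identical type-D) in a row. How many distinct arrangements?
17! / (4! × 2! × 5! × 6!) = 85765680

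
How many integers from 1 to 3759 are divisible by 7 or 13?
⌊3759/7⌋ + ⌊3759/13⌋ - ⌊3759/91⌋ = 537 + 289 - 41 = 785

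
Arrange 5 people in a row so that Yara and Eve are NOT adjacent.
Total - adjacent = 5! - (5-1)!×2 = 120 - 48 = 72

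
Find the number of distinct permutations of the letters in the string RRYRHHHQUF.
10! / (1! × 1! × 1! × 1! × 3! × 3!) = 100800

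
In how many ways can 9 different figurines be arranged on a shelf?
9! = 362880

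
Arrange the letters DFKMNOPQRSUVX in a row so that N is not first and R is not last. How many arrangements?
By inclusion-exclusion: 13! - 2×(13-1)! + (13-2)! = 6227020800 - 958003200 + 39916800 = 5308934400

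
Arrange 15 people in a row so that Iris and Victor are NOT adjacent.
Total - adjacent = 15! - (15-1)!×2 = 1307674368000 - 174356582400 = 1133317785600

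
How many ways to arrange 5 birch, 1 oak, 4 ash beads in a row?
10! / (5! × 1! × 4!) = 1260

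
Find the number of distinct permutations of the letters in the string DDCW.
4! / (1! × 2! × 1!) = 12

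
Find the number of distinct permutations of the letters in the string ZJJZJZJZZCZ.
11! / (4! × 1! × 6!) = 2310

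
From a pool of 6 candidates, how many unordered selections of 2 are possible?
C(6,2) = 6!/(2!×4!) = 15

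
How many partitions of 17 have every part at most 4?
Let r_j(i) = number of partitions of i into parts ≤ j, for i = 0..17. r_1(i) = 1 for all i; r_j(i) = r_{j-1}(i) + r_j(i-j). Rows j = 2..4: ≤2: 1 1 2 2 3 3 4 4 5 5 6 6 7 7 8 8 9 9; ≤3: 1 1 2 3 4 5 7 8 10 12 14 16 19 21 24 27 30 33; ≤4: 1 1 2 3 5 6 9 11 15 18 23 27 34 39 47 54 64 72. r_4(17) = 72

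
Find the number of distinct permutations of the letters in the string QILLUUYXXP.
10! / (2! × 1! × 2! × 1! × 1! × 2! × 1!) = 453600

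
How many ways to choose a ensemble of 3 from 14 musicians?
C(14,3) = 14!/(3!×11!) = 364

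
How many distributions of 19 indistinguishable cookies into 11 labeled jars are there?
C(19+11-1, 11-1) = C(29, 10) = 20030010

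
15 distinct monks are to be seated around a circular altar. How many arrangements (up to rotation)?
Circular: fix one position, arrange the rest. (15-1)! = 87178291200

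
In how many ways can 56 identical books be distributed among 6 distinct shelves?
C(56+6-1, 6-1) = C(61, 5) = 5949147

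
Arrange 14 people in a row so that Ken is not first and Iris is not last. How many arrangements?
By inclusion-exclusion: 14! - 2×(14-1)! + (14-2)! = 87178291200 - 12454041600 + 479001600 = 75203251200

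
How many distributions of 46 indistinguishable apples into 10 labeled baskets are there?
C(46+10-1, 10-1) = C(55, 9) = 6358402050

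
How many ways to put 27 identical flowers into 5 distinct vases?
C(27+5-1, 5-1) = C(31, 4) = 31465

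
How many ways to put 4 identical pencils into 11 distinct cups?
C(4+11-1, 11-1) = C(14, 10) = 1001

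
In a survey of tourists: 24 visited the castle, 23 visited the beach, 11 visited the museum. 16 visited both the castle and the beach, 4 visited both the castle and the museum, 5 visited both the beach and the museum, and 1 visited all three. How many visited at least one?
|A∪B∪C| = 24+23+11-16-4-5+1 = 34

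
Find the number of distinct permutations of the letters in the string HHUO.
4! / (1! × 2! × 1!) = 12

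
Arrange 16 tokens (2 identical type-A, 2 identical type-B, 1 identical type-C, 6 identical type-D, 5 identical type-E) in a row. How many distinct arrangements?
16! / (2! × 2! × 1! × 6! × 5!) = 60540480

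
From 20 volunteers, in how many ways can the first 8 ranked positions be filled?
P(20,8) = 20!/(20-8)! = 5079110400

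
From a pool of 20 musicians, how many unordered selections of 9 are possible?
C(20,9) = 20!/(9!×11!) = 167960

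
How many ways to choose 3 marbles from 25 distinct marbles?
C(25,3) = 25!/(3!×22!) = 2300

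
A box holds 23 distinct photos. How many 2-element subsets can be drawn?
C(23,2) = 23!/(2!×21!) = 253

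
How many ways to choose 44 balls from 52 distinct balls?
C(52,44) = 52!/(44!×8!) = 752538150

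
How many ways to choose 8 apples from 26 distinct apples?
C(26,8) = 26!/(8!×18!) = 1562275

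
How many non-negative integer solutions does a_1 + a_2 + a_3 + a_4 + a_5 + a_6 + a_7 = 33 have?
C(33+7-1, 7-1) = C(39, 6) = 3262623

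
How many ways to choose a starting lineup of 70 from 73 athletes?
C(73,70) = 73!/(70!×3!) = 62196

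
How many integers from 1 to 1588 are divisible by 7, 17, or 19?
⌊1588/7⌋+⌊1588/17⌋+⌊1588/19⌋ - ⌊1588/119⌋-⌊1588/133⌋-⌊1588/323⌋ + ⌊1588/2261⌋ = 226+93+83 - 13-11-4 + 0 = 374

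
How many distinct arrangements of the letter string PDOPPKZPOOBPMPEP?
16! / (1! × 7! × 1! × 1! × 3! × 1! × 1! × 1!) = 691891200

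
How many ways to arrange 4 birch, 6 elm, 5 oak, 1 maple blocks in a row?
16! / (4! × 6! × 5! × 1!) = 10090080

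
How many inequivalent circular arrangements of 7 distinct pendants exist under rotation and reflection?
(7-1)!/2 = 720/2 = 360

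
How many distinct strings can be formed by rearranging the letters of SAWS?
4! / (1! × 1! × 2!) = 12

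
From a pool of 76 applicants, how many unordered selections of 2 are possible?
C(76,2) = 76!/(2!×74!) = 2850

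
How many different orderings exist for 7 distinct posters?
7! = 5040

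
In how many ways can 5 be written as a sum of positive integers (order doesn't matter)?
Pentagonal recurrence p(n) = p(n-1) + p(n-2) - p(n-5) - p(n-7) + p(n-12) + p(n-15) - ... gives p(0..4) = 1, 1, 2, 3, 5. p(5) = p(4) + p(3) - p(0) = 5 + 3 - 1 = 7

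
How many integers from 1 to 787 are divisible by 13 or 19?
⌊787/13⌋ + ⌊787/19⌋ - ⌊787/247⌋ = 60 + 41 - 3 = 98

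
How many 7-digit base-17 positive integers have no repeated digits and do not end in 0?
Last digit: 16 nonzero choices. First digit: 15 (nonzero, ≠last). Middle 5: P(15,5) = 360360. Total = 86486400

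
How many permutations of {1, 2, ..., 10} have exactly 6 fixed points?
Choose the 6 fixed points C(10,6) = 210, derange the rest: !4 = Σ_{j=0}^{4} (-1)^j·4!/j! = 24 - 24 + 12 - 4 + 1 = 9. Product = 210 × 9 = 1890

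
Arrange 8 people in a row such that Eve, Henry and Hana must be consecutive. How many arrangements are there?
Treat the 3 as one block: (8-3+1)! × 3! = 720 × 6 = 4320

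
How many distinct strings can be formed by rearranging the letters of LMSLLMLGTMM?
11! / (1! × 1! × 4! × 4! × 1!) = 69300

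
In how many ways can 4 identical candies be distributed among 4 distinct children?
C(4+4-1, 4-1) = C(7, 3) = 35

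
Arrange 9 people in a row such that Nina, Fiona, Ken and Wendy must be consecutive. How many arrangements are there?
Treat the 4 as one block: (9-4+1)! × 4! = 720 × 24 = 17280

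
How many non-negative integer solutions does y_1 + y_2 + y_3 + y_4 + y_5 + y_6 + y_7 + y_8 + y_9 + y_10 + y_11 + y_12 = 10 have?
C(10+12-1, 12-1) = C(21, 11) = 352716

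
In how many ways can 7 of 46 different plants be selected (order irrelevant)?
C(46,7) = 46!/(7!×39!) = 53524680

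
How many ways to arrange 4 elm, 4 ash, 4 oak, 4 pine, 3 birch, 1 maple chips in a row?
20! / (4! × 4! × 4! × 4! × 3! × 1!) = 1222160940000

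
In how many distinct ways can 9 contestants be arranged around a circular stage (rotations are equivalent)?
Circular: fix one position, arrange the rest. (9-1)! = 40320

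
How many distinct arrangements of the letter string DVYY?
4! / (1! × 1! × 2!) = 12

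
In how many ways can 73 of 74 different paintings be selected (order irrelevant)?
C(74,73) = 74!/(73!×1!) = 74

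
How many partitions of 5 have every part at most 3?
Let r_j(i) = number of partitions of i into parts ≤ j, for i = 0..5. r_1(i) = 1 for all i; r_j(i) = r_{j-1}(i) + r_j(i-j). Rows j = 2..3: ≤2: 1 1 2 2 3 3; ≤3: 1 1 2 3 4 5. r_3(5) = 5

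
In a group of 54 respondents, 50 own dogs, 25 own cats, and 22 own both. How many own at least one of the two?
|A∪B| = |A| + |B| - |A∩B| = 50 + 25 - 22 = 53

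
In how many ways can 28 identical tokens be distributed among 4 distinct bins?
C(28+4-1, 4-1) = C(31, 3) = 4495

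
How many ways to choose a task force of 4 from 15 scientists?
C(15,4) = 15!/(4!×11!) = 1365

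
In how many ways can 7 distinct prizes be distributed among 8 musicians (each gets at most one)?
P(8,7) = 8!/(8-7)! = 40320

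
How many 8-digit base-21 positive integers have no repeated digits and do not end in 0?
Last digit: 20 nonzero choices. First digit: 19 (nonzero, ≠last). Middle 6: P(19,6) = 19535040. Total = 7423315200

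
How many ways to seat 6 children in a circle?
Circular: fix one position, arrange the rest. (6-1)! = 120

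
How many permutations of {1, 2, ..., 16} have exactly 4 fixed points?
Choose the 4 fixed points C(16,4) = 1820, derange the rest: !12 = Σ_{j=0}^{12} (-1)^j·12!/j! = 479001600 - 479001600 + 239500800 - 79833600 + 19958400 - 3991680 + 665280 - 95040 + 11880 - 1320 + 132 - 12 + 1 = 176214841. Product = 1820 × 176214841 = 320711010620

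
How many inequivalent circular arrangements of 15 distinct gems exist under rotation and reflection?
(15-1)!/2 = 87178291200/2 = 43589145600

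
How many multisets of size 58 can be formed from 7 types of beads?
C(58+7-1, 7-1) = C(64, 6) = 74974368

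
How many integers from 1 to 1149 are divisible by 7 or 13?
⌊1149/7⌋ + ⌊1149/13⌋ - ⌊1149/91⌋ = 164 + 88 - 12 = 240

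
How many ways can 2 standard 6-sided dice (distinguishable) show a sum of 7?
Coefficient of x^7 in (x + x² + ... + x^6)^2. By inclusion-exclusion on dice exceeding 6: Σ_j (-1)^j C(2,j)·C(7-1-6j, 1) = C(2,0)·C(6,1) = 1·6 = 6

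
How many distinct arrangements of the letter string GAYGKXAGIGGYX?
13! / (1! × 5! × 2! × 1! × 2! × 2!) = 6486480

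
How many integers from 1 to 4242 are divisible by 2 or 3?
⌊4242/2⌋ + ⌊4242/3⌋ - ⌊4242/6⌋ = 2121 + 1414 - 707 = 2828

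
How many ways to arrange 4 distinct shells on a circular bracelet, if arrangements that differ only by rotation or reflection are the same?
(4-1)!/2 = 6/2 = 3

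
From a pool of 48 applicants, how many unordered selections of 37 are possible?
C(48,37) = 48!/(37!×11!) = 22595200368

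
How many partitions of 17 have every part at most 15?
Let r_j(i) = number of partitions of i into parts ≤ j, for i = 0..17. r_1(i) = 1 for all i; r_j(i) = r_{j-1}(i) + r_j(i-j). Rows j = 2..15: ≤2: 1 1 2 2 3 3 4 4 5 5 6 6 7 7 8 8 9 9; ≤3: 1 1 2 3 4 5 7 8 10 12 14 16 19 21 24 27 30 33; ≤4: 1 1 2 3 5 6 9 11 15 18 23 27 34 39 47 54 64 72; ≤5: 1 1 2 3 5 7 10 13 18 23 30 37 47 57 70 84 101 119; ≤6: 1 1 2 3 5 7 11 14 20 26 35 44 58 71 90 110 136 163; ≤7: 1 1 2 3 5 7 11 15 21 28 38 49 65 82 105 131 164 201; ≤8: 1 1 2 3 5 7 11 15 22 29 40 52 70 89 116 146 186 230; ≤9: 1 1 2 3 5 7 11 15 22 30 41 54 73 94 123 157 201 252; ≤10: 1 1 2 3 5 7 11 15 22 30 42 55 75 97 128 164 212 267; ≤11: 1 1 2 3 5 7 11 15 22 30 42 56 76 99 131 169 219 278; ≤12: 1 1 2 3 5 7 11 15 22 30 42 56 77 100 133 172 224 285; ≤13: 1 1 2 3 5 7 11 15 22 30 42 56 77 101 134 174 227 290; ≤14: 1 1 2 3 5 7 11 15 22 30 42 56 77 101 135 175 229 293; ≤15: 1 1 2 3 5 7 11 15 22 30 42 56 77 101 135 176 230 295. r_15(17) = 295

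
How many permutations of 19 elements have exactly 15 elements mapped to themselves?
Choose the 15 fixed points C(19,15) = 3876, derange the rest: !4 = Σ_{j=0}^{4} (-1)^j·4!/j! = 24 - 24 + 12 - 4 + 1 = 9. Product = 3876 × 9 = 34884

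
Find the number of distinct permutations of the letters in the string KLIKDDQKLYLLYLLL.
16! / (2! × 1! × 1! × 7! × 2! × 3!) = 172972800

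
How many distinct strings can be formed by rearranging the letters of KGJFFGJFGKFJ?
12! / (2! × 3! × 4! × 3!) = 277200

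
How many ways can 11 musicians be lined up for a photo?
11! = 39916800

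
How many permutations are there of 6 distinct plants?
6! = 720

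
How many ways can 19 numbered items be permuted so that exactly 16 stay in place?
Choose the 16 fixed points C(19,16) = 969, derange the rest: !3 = Σ_{j=0}^{3} (-1)^j·3!/j! = 6 - 6 + 3 - 1 = 2. Product = 969 × 2 = 1938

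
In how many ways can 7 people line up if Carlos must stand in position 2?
Fix one position: (7-1)! = 720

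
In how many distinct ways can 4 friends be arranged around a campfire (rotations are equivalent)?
Circular: fix one position, arrange the rest. (4-1)! = 6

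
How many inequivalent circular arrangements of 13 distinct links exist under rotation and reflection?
(13-1)!/2 = 479001600/2 = 239500800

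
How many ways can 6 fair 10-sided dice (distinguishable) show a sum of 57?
Coefficient of x^57 in (x + x² + ... + x^10)^6. By inclusion-exclusion on dice exceeding 10: Σ_j (-1)^j C(6,j)·C(57-1-10j, 5) = C(6,0)·C(56,5) - C(6,1)·C(46,5) + C(6,2)·C(36,5) - C(6,3)·C(26,5) + C(6,4)·C(16,5) - C(6,5)·C(6,5) = 1·3819816 - 6·1370754 + 15·376992 - 20·65780 + 15·4368 - 6·6 = 56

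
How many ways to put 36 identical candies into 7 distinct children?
C(36+7-1, 7-1) = C(42, 6) = 5245786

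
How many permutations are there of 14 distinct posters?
14! = 87178291200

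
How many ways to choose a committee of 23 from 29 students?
C(29,23) = 29!/(23!×6!) = 475020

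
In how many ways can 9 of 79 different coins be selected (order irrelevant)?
C(79,9) = 79!/(9!×70!) = 205811513765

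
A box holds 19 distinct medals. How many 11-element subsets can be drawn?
C(19,11) = 19!/(11!×8!) = 75582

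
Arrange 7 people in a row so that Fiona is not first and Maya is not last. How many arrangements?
By inclusion-exclusion: 7! - 2×(7-1)! + (7-2)! = 5040 - 1440 + 120 = 3720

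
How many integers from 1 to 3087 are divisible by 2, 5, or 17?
⌊3087/2⌋+⌊3087/5⌋+⌊3087/17⌋ - ⌊3087/10⌋-⌊3087/34⌋-⌊3087/85⌋ + ⌊3087/170⌋ = 1543+617+181 - 308-90-36 + 18 = 1925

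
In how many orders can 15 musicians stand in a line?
15! = 1307674368000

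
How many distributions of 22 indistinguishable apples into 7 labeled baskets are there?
C(22+7-1, 7-1) = C(28, 6) = 376740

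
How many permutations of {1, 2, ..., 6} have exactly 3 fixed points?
Choose the 3 fixed points C(6,3) = 20, derange the rest: !3 = Σ_{j=0}^{3} (-1)^j·3!/j! = 6 - 6 + 3 - 1 = 2. Product = 20 × 2 = 40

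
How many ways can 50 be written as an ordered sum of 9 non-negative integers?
C(50+9-1, 9-1) = C(58, 8) = 1916797311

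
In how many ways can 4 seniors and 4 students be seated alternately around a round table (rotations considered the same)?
Fix one of the seniors: (4-1)! ways for the remaining seniors, × 4! ways for the students = 6 × 24 = 144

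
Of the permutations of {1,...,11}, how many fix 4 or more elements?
Exactly j fixed points: C(11,j)·!(11-j); sum over j ≥ 4 (derangement numbers via !m = (m-1)·(!(m-1) + !(m-2)): !0..!7 = 1, 0, 1, 2, 9, 44, 265, 1854). Σ_{j=4}^{11} C(11,j)·!(11-j) = C(11,4)·!7 + C(11,5)·!6 + C(11,6)·!5 + C(11,7)·!4 + C(11,8)·!3 + C(11,9)·!2 + C(11,10)·!1 + C(11,11)·!0 = 330·1854 + 462·265 + 462·44 + 330·9 + 165·2 + 55·1 + 11·0 + 1·1 = 757934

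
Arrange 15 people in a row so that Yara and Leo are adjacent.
Treat as block: (15-1)! × 2! = 87178291200 × 2 = 174356582400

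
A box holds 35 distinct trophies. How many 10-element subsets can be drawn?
C(35,10) = 35!/(10!×25!) = 183579396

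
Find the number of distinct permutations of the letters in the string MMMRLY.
6! / (1! × 3! × 1! × 1!) = 120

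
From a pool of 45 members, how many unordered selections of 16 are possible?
C(45,16) = 45!/(16!×29!) = 646626422970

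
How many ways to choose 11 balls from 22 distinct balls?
C(22,11) = 22!/(11!×11!) = 705432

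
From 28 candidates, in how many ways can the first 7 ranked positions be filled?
P(28,7) = 28!/(28-7)! = 5967561600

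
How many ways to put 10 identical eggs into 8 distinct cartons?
C(10+8-1, 8-1) = C(17, 7) = 19448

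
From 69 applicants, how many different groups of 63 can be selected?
C(69,63) = 69!/(63!×6!) = 119877472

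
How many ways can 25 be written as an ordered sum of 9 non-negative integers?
C(25+9-1, 9-1) = C(33, 8) = 13884156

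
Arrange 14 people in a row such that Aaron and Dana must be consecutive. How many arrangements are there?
Treat the 2 as one block: (14-2+1)! × 2! = 6227020800 × 2 = 12454041600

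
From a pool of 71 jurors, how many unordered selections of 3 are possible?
C(71,3) = 71!/(3!×68!) = 57155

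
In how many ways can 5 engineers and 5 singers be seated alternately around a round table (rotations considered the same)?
Fix one of the engineers: (5-1)! ways for the remaining engineers, × 5! ways for the singers = 24 × 120 = 2880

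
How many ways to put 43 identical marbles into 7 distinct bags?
C(43+7-1, 7-1) = C(49, 6) = 13983816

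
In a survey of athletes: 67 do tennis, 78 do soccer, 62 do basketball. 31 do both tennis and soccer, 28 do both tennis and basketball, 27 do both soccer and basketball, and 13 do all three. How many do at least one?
|A∪B∪C| = 67+78+62-31-28-27+13 = 134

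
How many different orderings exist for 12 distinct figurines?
12! = 479001600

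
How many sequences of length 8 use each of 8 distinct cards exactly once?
8! = 40320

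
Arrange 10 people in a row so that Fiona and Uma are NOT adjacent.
Total - adjacent = 10! - (10-1)!×2 = 3628800 - 725760 = 2903040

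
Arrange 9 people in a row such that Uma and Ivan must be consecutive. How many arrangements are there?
Treat the 2 as one block: (9-2+1)! × 2! = 40320 × 2 = 80640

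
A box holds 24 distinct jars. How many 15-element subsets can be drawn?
C(24,15) = 24!/(15!×9!) = 1307504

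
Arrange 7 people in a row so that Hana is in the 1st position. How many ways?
Fix one position: (7-1)! = 720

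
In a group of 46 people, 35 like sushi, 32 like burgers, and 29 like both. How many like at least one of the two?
|A∪B| = |A| + |B| - |A∩B| = 35 + 32 - 29 = 38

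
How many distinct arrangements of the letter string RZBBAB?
6! / (3! × 1! × 1! × 1!) = 120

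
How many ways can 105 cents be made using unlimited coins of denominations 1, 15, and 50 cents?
Coefficient of x^105 in 1/(1-x^1) · 1/(1-x^15) · 1/(1-x^50). Case on j = number of 50-cent coins (j = 0..2); remainder r = 105 - 50j is made from {1,15} in ⌊r/15⌋+1 ways. r = 105, 55, 5 → 8 + 4 + 1 = 13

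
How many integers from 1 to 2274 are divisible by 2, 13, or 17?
⌊2274/2⌋+⌊2274/13⌋+⌊2274/17⌋ - ⌊2274/26⌋-⌊2274/34⌋-⌊2274/221⌋ + ⌊2274/442⌋ = 1137+174+133 - 87-66-10 + 5 = 1286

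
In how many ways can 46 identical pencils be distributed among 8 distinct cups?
C(46+8-1, 8-1) = C(53, 7) = 154143080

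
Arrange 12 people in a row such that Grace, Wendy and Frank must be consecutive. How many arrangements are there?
Treat the 3 as one block: (12-3+1)! × 3! = 3628800 × 6 = 21772800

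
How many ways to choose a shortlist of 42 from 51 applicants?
C(51,42) = 51!/(42!×9!) = 3042312350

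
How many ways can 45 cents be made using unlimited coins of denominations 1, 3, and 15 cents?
Coefficient of x^45 in 1/(1-x^1) · 1/(1-x^3) · 1/(1-x^15). Case on j = number of 15-cent coins (j = 0..3); remainder r = 45 - 15j is made from {1,3} in ⌊r/3⌋+1 ways. r = 45, 30, 15, 0 → 16 + 11 + 6 + 1 = 34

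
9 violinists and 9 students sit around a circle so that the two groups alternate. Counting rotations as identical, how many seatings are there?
Fix one of the violinists: (9-1)! ways for the remaining violinists, × 9! ways for the students = 40320 × 362880 = 14631321600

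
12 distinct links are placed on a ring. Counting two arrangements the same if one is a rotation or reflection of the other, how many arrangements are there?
(12-1)!/2 = 39916800/2 = 19958400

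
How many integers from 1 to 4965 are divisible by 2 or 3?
⌊4965/2⌋ + ⌊4965/3⌋ - ⌊4965/6⌋ = 2482 + 1655 - 827 = 3310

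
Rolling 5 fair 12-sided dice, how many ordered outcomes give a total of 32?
Coefficient of x^32 in (x + x² + ... + x^12)^5. By inclusion-exclusion on dice exceeding 12: Σ_j (-1)^j C(5,j)·C(32-1-12j, 4) = C(5,0)·C(31,4) - C(5,1)·C(19,4) + C(5,2)·C(7,4) = 1·31465 - 5·3876 + 10·35 = 12435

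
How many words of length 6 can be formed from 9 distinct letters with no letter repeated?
P(9,6) = 9!/(9-6)! = 60480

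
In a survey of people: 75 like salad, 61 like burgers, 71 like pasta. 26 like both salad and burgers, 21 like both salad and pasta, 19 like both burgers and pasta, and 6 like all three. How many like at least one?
|A∪B∪C| = 75+61+71-26-21-19+6 = 147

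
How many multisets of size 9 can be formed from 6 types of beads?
C(9+6-1, 6-1) = C(14, 5) = 2002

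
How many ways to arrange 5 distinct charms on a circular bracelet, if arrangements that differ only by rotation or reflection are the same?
(5-1)!/2 = 24/2 = 12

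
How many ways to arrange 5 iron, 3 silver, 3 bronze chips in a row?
11! / (5! × 3! × 3!) = 9240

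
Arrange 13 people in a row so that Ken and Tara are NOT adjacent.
Total - adjacent = 13! - (13-1)!×2 = 6227020800 - 958003200 = 5269017600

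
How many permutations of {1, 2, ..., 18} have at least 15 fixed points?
Exactly j fixed points: C(18,j)·!(18-j); sum over j ≥ 15 (derangement numbers via !m = (m-1)·(!(m-1) + !(m-2)): !0..!3 = 1, 0, 1, 2). Σ_{j=15}^{18} C(18,j)·!(18-j) = C(18,15)·!3 + C(18,16)·!2 + C(18,17)·!1 + C(18,18)·!0 = 816·2 + 153·1 + 18·0 + 1·1 = 1786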